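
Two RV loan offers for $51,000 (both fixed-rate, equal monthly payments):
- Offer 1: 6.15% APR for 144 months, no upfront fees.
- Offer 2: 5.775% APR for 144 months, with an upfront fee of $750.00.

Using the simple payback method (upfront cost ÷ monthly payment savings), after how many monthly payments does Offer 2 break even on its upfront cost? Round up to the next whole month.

76 months

Offer 1: monthly rate = 6.15%/12 = 0.0051250; payment = 51,000 × 0.0051250 / (1 − (1+0.0051250)^−144) = $501.65.
Offer 2: at 5.775% the monthly rate is 0.0048125, so the payment is 51,000 × 0.0048125 / (1 − 1.0048125^−144) = $491.77.
Monthly savings = $501.65 − $491.77 = $9.88.
Break-even = $750.00 / $9.88 = 75.91 → 76 months.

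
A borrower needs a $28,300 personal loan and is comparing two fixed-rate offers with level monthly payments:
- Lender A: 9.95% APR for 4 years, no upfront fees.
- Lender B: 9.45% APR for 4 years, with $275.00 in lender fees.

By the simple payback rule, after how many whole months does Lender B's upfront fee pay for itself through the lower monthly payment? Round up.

41 months

Lender A: monthly rate = 9.95%/12 = 0.0082917; payment = 28,300 × 0.0082917 / (1 − (1+0.0082917)^−48) = $717.08.
Lender B: at 9.45% the monthly rate is 0.0078750, so the payment is 28,300 × 0.0078750 / (1 − 1.0078750^−48) = $710.31.
Monthly savings = $717.08 − $710.31 = $6.77.
Break-even = $275.00 / $6.77 = 40.62 → 41 months.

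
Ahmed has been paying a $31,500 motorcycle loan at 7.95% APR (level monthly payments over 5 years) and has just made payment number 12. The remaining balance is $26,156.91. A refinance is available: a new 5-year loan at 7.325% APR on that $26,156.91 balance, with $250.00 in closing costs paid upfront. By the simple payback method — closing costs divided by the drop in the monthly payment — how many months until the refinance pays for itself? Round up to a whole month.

Current payment = 31,500 × 7.95%/12 / (1 − (1+0.0066250)^−60) = $637.95.
Refinanced payment = 26,156.91 × 0.0061042 / (1 − (1+0.0061042)^−60) = $521.96.
Monthly savings = $637.95 − $521.96 = $115.99.
Break-even = $250.00 / $115.99 = 2.16 → 3 months.

3 months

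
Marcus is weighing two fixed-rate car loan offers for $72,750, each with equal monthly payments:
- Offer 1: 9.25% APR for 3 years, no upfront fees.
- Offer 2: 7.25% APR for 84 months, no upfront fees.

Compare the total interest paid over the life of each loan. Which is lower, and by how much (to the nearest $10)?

Offer 1: at 9.25% the monthly rate is 0.0077083, so the payment is 72,750 × 0.0077083 / (1 − 1.0077083^−36) = $2,321.90.
Total interest on Offer 1 = 36 × $2,321.90 − $72,750 = $10,838.40.
Offer 2: monthly rate = 7.25%/12 = 0.0060417; payment = 72,750 × 0.0060417 / (1 − (1+0.0060417)^−84) = $1,106.90.
Total interest on Offer 2 = 84 × $1,106.90 − $72,750 = $20,229.60.
Offer 1 is lower by $9,391.20.

Offer 1 by $9,390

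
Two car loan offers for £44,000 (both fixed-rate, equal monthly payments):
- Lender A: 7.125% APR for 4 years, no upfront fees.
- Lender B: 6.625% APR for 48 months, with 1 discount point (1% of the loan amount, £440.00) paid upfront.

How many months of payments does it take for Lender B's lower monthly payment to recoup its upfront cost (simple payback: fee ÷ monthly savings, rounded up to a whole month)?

44 months

Lender A: at 7.125% the monthly rate is 0.0059375, so the payment is 44,000 × 0.0059375 / (1 − 1.0059375^−48) = £1,056.19.
Lender B: at 6.625% the monthly rate is 0.0055208, so the payment is 44,000 × 0.0055208 / (1 − 1.0055208^−48) = £1,046.00.
Monthly savings = £1,056.19 − £1,046.00 = £10.19.
Break-even = £440.00 / £10.19 = 43.18 → 44 months.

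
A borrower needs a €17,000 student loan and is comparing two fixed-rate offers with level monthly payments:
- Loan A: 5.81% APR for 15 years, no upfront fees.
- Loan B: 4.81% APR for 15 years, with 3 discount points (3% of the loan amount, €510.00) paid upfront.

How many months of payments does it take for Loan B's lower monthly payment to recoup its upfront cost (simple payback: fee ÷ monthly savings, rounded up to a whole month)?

57 months

Loan A: at 5.81% the monthly rate is 0.0048417, so the payment is 17,000 × 0.0048417 / (1 − 1.0048417^−180) = €141.72.
Loan B: monthly rate = 4.81%/12 = 0.0040083; payment = 17,000 × 0.0040083 / (1 − (1+0.0040083)^−180) = €132.76.
Monthly savings = €141.72 − €132.76 = €8.96.
Break-even = €510.00 / €8.96 = 56.92 → 57 months.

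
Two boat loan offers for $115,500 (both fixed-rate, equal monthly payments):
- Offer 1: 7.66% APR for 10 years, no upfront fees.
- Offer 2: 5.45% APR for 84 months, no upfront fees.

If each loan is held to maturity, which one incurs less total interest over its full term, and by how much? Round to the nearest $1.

Offer 2 by $26,492

Offer 1: at 7.66% the monthly rate is 0.0063833, so the payment is 115,500 × 0.0063833 / (1 − 1.0063833^−120) = $1,380.67.
Total interest on Offer 1 = 120 × $1,380.67 − $115,500 = $50,180.40.
Offer 2: monthly rate = 5.45%/12 = 0.0045417; payment = 115,500 × 0.0045417 / (1 − (1+0.0045417)^−84) = $1,657.00.
Total interest on Offer 2 = 84 × $1,657.00 − $115,500 = $23,688.00.
Offer 2 is lower by $26,492.40.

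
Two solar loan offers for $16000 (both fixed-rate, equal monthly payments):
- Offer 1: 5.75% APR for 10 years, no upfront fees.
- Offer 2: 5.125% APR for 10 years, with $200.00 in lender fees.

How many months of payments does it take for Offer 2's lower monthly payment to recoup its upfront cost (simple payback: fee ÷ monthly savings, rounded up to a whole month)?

41 months

Offer 1: at 5.75% the monthly rate is 0.0047917, so the payment is 16,000 × 0.0047917 / (1 − 1.0047917^−120) = $175.63.
Offer 2: at 5.125% the monthly rate is 0.0042708, so the payment is 16,000 × 0.0042708 / (1 − 1.0042708^−120) = $170.68.
Monthly savings = $175.63 − $170.68 = $4.95.
Break-even = $200.00 / $4.95 = 40.40 → 41 months.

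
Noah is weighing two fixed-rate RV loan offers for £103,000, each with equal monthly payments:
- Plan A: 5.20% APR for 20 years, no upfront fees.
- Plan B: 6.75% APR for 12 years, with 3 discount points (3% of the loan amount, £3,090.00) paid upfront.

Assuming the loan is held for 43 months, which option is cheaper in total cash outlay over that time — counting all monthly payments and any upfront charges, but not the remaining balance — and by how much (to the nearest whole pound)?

Plan A by £18,328

Plan A: monthly rate = 5.2%/12 = 0.0043333; payment = 103,000 × 0.0043333 / (1 − (1+0.0043333)^−240) = £691.19.
Plan B: monthly rate = 6.75%/12 = 0.0056250; payment = 103,000 × 0.0056250 / (1 − (1+0.0056250)^−144) = £1,045.56.
Over 43 months: Plan A costs 43 × £691.19 = £29,721.17; Plan B costs 43 × £1,045.56 + £3,090.00 = £48,049.08.
Plan A is cheaper by £48,049.08 − £29,721.17 = £18,327.91.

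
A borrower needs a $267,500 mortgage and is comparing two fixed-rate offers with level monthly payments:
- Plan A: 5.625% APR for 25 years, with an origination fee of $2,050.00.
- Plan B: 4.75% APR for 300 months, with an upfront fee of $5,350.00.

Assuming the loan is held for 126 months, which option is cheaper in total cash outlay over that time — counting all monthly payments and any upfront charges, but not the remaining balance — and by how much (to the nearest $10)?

Plan B by $14,040

Plan A: monthly rate = 5.625%/12 = 0.0046875; payment = 267,500 × 0.0046875 / (1 − (1+0.0046875)^−300) = $1,662.71.
Plan B: at 4.75% the monthly rate is 0.0039583, so the payment is 267,500 × 0.0039583 / (1 − 1.0039583^−300) = $1,525.06.
Over 126 months: Plan A costs 126 × $1,662.71 + $2,050.00 = $211,551.46; Plan B costs 126 × $1,525.06 + $5,350.00 = $197,507.56.
Plan B is cheaper by $211,551.46 − $197,507.56 = $14,043.90.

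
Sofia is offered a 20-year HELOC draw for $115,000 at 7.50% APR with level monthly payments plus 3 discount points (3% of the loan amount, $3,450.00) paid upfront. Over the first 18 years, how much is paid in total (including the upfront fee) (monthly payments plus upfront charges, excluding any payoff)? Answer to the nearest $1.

At 7.50% the monthly rate is 0.0062500, so the payment is 115,000 × 0.0062500 / (1 − 1.0062500^−240) = $926.43.
Total outlay = 216 × $926.43 + $3,450.00 = $203,558.88.

$203,559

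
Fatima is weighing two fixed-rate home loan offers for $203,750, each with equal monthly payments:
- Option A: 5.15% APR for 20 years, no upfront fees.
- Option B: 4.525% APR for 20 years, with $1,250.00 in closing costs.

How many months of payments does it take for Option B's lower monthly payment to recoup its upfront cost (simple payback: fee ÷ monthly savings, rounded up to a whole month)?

Option A: monthly rate = 5.15%/12 = 0.0042917; payment = 203,750 × 0.0042917 / (1 − (1+0.0042917)^−240) = $1,361.60.
Option B: monthly rate = 4.525%/12 = 0.0037708; payment = 203,750 × 0.0037708 / (1 − (1+0.0037708)^−240) = $1,291.77.
Monthly savings = $1,361.60 − $1,291.77 = $69.83.
Break-even = $1,250.00 / $69.83 = 17.90 → 18 months.

18 months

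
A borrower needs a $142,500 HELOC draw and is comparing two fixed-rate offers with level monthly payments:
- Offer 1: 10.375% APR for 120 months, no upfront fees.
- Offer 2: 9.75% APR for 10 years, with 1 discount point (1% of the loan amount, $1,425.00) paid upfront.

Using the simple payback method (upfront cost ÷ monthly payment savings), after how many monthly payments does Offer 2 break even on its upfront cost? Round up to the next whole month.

Offer 1: monthly rate = 10.375%/12 = 0.0086458; payment = 142,500 × 0.0086458 / (1 − (1+0.0086458)^−120) = $1,912.86.
Offer 2: monthly rate = 9.75%/12 = 0.0081250; payment = 142,500 × 0.0081250 / (1 − (1+0.0081250)^−120) = $1,863.48.
Monthly savings = $1,912.86 − $1,863.48 = $49.38.
Break-even = $1,425.00 / $49.38 = 28.86 → 29 months.

29 months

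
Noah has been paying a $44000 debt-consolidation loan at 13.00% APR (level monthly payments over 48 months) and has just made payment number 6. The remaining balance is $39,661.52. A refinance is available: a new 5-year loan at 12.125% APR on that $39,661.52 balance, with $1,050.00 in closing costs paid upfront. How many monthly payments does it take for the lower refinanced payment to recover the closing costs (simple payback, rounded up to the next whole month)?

4 months

Current payment = 44,000 × 13%/12 / (1 − (1+0.0108333)^−48) = $1,180.41.
Refinanced payment = 39,661.52 × 0.0101042 / (1 − (1+0.0101042)^−60) = $884.76.
Monthly savings = $1,180.41 − $884.76 = $295.65.
Break-even = $1,050.00 / $295.65 = 3.55 → 4 months.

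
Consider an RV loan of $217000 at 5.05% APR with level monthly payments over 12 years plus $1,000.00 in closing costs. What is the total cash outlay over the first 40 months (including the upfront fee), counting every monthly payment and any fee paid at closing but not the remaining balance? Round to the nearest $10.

$81,500

At 5.05% the monthly rate is 0.0042083, so the payment is 217,000 × 0.0042083 / (1 − 1.0042083^−144) = $2,012.46.
Total outlay = 40 × $2,012.46 + $1,000.00 = $81,498.40.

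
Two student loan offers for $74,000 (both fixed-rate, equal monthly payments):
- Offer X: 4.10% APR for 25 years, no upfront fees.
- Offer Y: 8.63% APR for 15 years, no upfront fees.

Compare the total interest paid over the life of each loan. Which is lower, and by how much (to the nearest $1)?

Offer X by $13,775

Offer X: at 4.10% the monthly rate is 0.0034167, so the payment is 74,000 × 0.0034167 / (1 − 1.0034167^−300) = $394.70.
Total interest on Offer X = 300 × $394.70 − $74,000 = $44,410.00.
Offer Y: at 8.63% the monthly rate is 0.0071917, so the payment is 74,000 × 0.0071917 / (1 − 1.0071917^−180) = $734.36.
Total interest on Offer Y = 180 × $734.36 − $74,000 = $58,184.80.
Offer X is lower by $13,774.80.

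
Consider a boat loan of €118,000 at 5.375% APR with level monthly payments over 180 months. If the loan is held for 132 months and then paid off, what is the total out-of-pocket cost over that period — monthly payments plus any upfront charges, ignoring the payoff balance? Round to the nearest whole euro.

Monthly rate = 5.375%/12 = 0.0044792; payment = 118,000 × 0.0044792 / (1 − (1+0.0044792)^−180) = €956.35.
Total outlay = 132 × €956.35 = €126,238.20.

€126,238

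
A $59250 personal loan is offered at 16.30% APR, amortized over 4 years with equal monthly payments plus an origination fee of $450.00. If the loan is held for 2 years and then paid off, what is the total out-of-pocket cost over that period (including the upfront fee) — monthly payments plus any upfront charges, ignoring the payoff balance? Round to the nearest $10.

Monthly rate = 16.3%/12 = 0.0135833; payment = 59,250 × 0.0135833 / (1 − (1+0.0135833)^−48) = $1,688.28.
Total outlay = 24 × $1,688.28 + $450.00 = $40,968.72.

$40,970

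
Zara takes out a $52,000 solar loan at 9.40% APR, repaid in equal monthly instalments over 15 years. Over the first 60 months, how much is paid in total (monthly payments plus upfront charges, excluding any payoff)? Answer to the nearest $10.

$32,390

At 9.40% the monthly rate is 0.0078333, so the payment is 52,000 × 0.0078333 / (1 − 1.0078333^−180) = $539.86.
Total outlay = 60 × $539.86 = $32,391.60.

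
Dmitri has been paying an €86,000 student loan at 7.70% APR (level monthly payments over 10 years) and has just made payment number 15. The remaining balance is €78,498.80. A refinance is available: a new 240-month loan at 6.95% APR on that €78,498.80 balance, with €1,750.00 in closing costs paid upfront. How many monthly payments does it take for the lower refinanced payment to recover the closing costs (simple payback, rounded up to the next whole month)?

Current payment = 86,000 × 7.7%/12 / (1 − (1+0.0064167)^−120) = €1,029.83.
Refinanced payment = 78,498.80 × 0.0057917 / (1 − (1+0.0057917)^−240) = €606.25.
Monthly savings = €1,029.83 − €606.25 = €423.58.
Break-even = €1,750.00 / €423.58 = 4.13 → 5 months.

5 months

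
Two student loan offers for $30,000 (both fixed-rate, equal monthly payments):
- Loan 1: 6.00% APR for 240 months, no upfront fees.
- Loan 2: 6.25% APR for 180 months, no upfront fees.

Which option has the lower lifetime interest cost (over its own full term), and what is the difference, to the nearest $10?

Loan 1: monthly rate = 6%/12 = 0.0050000; payment = 30,000 × 0.0050000 / (1 − (1+0.0050000)^−240) = $214.93.
Total interest on Loan 1 = 240 × $214.93 − $30,000 = $21,583.20.
Loan 2: monthly rate = 6.25%/12 = 0.0052083; payment = 30,000 × 0.0052083 / (1 − (1+0.0052083)^−180) = $257.23.
Total interest on Loan 2 = 180 × $257.23 − $30,000 = $16,301.40.
Loan 2 is lower by $5,281.80.

Loan 2 by $5,280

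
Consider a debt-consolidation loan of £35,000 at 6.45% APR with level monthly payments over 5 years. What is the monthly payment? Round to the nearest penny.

£684.00

Monthly rate = 6.45%/12 = 0.0053750; payment = 35,000 × 0.0053750 / (1 − (1+0.0053750)^−60) = £684.00.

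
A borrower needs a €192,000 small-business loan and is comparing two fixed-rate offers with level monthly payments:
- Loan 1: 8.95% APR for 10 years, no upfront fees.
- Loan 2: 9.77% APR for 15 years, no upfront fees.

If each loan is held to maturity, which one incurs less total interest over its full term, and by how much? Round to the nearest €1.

Loan 1: at 8.95% the monthly rate is 0.0074583, so the payment is 192,000 × 0.0074583 / (1 − 1.0074583^−120) = €2,426.98.
Total interest on Loan 1 = 120 × €2,426.98 − €192,000 = €99,237.60.
Loan 2: at 9.77% the monthly rate is 0.0081417, so the payment is 192,000 × 0.0081417 / (1 − 1.0081417^−180) = €2,036.31.
Total interest on Loan 2 = 180 × €2,036.31 − €192,000 = €174,535.80.
Loan 1 is lower by €75,298.20.

Loan 1 by €75,298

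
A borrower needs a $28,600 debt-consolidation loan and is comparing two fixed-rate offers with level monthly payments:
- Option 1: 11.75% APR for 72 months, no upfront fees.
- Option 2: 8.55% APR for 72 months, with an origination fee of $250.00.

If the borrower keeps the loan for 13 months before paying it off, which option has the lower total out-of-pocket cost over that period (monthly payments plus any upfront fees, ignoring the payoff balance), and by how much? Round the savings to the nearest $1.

Option 1: at 11.75% the monthly rate is 0.0097917, so the payment is 28,600 × 0.0097917 / (1 − 1.0097917^−72) = $555.42.
Option 2: monthly rate = 8.55%/12 = 0.0071250; payment = 28,600 × 0.0071250 / (1 − (1+0.0071250)^−72) = $509.17.
Over 13 months: Option 1 costs 13 × $555.42 = $7,220.46; Option 2 costs 13 × $509.17 + $250.00 = $6,869.21.
Option 2 is cheaper by $7,220.46 − $6,869.21 = $351.25.

Option 2 by $351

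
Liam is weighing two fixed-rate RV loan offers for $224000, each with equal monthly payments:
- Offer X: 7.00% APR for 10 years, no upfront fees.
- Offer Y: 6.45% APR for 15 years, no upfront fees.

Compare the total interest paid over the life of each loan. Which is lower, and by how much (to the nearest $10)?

Offer X by $38,020

Offer X: at 7.00% the monthly rate is 0.0058333, so the payment is 224,000 × 0.0058333 / (1 − 1.0058333^−120) = $2,600.83.
Total interest on Offer X = 120 × $2,600.83 − $224,000 = $88,099.60.
Offer Y: monthly rate = 6.45%/12 = 0.0053750; payment = 224,000 × 0.0053750 / (1 − (1+0.0053750)^−180) = $1,945.13.
Total interest on Offer Y = 180 × $1,945.13 − $224,000 = $126,123.40.
Offer X is lower by $38,023.80.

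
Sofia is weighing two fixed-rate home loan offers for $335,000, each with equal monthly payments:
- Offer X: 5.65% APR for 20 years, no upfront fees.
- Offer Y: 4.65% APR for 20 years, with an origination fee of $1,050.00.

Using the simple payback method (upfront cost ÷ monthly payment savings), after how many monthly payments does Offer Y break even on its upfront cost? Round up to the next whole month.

6 months

Offer X: at 5.65% the monthly rate is 0.0047083, so the payment is 335,000 × 0.0047083 / (1 − 1.0047083^−240) = $2,332.90.
Offer Y: at 4.65% the monthly rate is 0.0038750, so the payment is 335,000 × 0.0038750 / (1 − 1.0038750^−240) = $2,146.60.
Monthly savings = $2,332.90 − $2,146.60 = $186.30.
Break-even = $1,050.00 / $186.30 = 5.64 → 6 months.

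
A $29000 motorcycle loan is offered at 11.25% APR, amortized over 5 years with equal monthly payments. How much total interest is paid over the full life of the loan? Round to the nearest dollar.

At 11.25% the monthly rate is 0.0093750, so the payment is 29,000 × 0.0093750 / (1 − 1.0093750^−60) = $634.15.
Total paid = 60 × $634.15 = $38,049.00; interest = $38,049.00 − $29,000 = $9,049.00.

$9,049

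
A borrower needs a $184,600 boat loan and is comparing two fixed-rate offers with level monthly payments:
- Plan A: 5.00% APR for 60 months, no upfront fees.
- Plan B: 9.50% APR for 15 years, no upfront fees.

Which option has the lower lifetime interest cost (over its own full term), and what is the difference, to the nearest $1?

Plan A: at 5.00% the monthly rate is 0.0041667, so the payment is 184,600 × 0.0041667 / (1 − 1.0041667^−60) = $3,483.63.
Total interest on Plan A = 60 × $3,483.63 − $184,600 = $24,417.80.
Plan B: monthly rate = 9.5%/12 = 0.0079167; payment = 184,600 × 0.0079167 / (1 − (1+0.0079167)^−180) = $1,927.64.
Total interest on Plan B = 180 × $1,927.64 − $184,600 = $162,375.20.
Plan A is lower by $137,957.40.

Plan A by $137,957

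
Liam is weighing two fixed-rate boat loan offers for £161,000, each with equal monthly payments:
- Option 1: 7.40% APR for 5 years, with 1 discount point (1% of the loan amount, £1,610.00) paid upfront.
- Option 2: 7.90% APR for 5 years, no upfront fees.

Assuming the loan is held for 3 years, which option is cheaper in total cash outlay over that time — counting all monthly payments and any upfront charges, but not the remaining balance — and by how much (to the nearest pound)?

Option 2 by £230

Option 1: monthly rate = 7.4%/12 = 0.0061667; payment = 161,000 × 0.0061667 / (1 − (1+0.0061667)^−60) = £3,218.46.
Option 2: monthly rate = 7.9%/12 = 0.0065833; payment = 161,000 × 0.0065833 / (1 − (1+0.0065833)^−60) = £3,256.80.
Over 36 months: Option 1 costs 36 × £3,218.46 + £1,610.00 = £117,474.56; Option 2 costs 36 × £3,256.80 = £117,244.80.
Option 2 is cheaper by £117,474.56 − £117,244.80 = £229.76.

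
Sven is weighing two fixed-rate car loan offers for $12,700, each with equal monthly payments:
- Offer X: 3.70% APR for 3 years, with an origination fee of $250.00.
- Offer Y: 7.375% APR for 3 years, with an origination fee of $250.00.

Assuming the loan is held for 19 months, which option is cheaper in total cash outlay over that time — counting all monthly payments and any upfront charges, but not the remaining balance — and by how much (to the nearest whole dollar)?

Offer X by $400

Offer X: monthly rate = 3.7%/12 = 0.0030833; payment = 12,700 × 0.0030833 / (1 − (1+0.0030833)^−36) = $373.26.
Offer Y: monthly rate = 7.375%/12 = 0.0061458; payment = 12,700 × 0.0061458 / (1 − (1+0.0061458)^−36) = $394.32.
Over 19 months: Offer X costs 19 × $373.26 + $250.00 = $7,341.94; Offer Y costs 19 × $394.32 + $250.00 = $7,742.08.
Offer X is cheaper by $7,742.08 − $7,341.94 = $400.14.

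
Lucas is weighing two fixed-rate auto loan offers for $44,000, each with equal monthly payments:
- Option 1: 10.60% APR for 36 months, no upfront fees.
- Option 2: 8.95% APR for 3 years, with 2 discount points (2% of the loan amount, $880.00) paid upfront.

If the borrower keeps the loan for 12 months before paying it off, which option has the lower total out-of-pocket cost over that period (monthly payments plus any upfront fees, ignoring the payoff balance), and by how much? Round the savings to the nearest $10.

Option 1: at 10.60% the monthly rate is 0.0088333, so the payment is 44,000 × 0.0088333 / (1 − 1.0088333^−36) = $1,432.18.
Option 2: at 8.95% the monthly rate is 0.0074583, so the payment is 44,000 × 0.0074583 / (1 − 1.0074583^−36) = $1,398.16.
Over 12 months: Option 1 costs 12 × $1,432.18 = $17,186.16; Option 2 costs 12 × $1,398.16 + $880.00 = $17,657.92.
Option 1 is cheaper by $17,657.92 − $17,186.16 = $471.76.

Option 1 by $470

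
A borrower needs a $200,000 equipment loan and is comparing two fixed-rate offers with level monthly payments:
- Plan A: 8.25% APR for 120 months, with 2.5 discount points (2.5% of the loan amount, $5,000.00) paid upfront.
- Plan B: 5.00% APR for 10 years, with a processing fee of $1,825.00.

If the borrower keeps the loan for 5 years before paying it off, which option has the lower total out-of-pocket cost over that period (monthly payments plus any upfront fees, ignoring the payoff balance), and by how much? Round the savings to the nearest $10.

Plan B by $23,080

Plan A: monthly rate = 8.25%/12 = 0.0068750; payment = 200,000 × 0.0068750 / (1 − (1+0.0068750)^−120) = $2,453.05.
Plan B: at 5.00% the monthly rate is 0.0041667, so the payment is 200,000 × 0.0041667 / (1 − 1.0041667^−120) = $2,121.31.
Over 60 months: Plan A costs 60 × $2,453.05 + $5,000.00 = $152,183.00; Plan B costs 60 × $2,121.31 + $1,825.00 = $129,103.60.
Plan B is cheaper by $152,183.00 − $129,103.60 = $23,079.40.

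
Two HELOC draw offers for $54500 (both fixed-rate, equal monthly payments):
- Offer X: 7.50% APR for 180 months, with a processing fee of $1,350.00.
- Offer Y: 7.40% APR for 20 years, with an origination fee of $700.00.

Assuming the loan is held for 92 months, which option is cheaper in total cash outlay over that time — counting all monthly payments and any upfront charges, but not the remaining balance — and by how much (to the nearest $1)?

Offer Y by $7,044

Offer X: monthly rate = 7.5%/12 = 0.0062500; payment = 54,500 × 0.0062500 / (1 − (1+0.0062500)^−180) = $505.22.
Offer Y: at 7.40% the monthly rate is 0.0061667, so the payment is 54,500 × 0.0061667 / (1 − 1.0061667^−240) = $435.72.
Over 92 months: Offer X costs 92 × $505.22 + $1,350.00 = $47,830.24; Offer Y costs 92 × $435.72 + $700.00 = $40,786.24.
Offer Y is cheaper by $47,830.24 − $40,786.24 = $7,044.00.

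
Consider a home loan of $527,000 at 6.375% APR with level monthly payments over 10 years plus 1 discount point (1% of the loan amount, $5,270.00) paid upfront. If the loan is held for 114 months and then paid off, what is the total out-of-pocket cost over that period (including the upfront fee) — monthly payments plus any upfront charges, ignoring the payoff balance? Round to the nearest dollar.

At 6.375% the monthly rate is 0.0053125, so the payment is 527,000 × 0.0053125 / (1 − 1.0053125^−120) = $5,950.52.
Total outlay = 114 × $5,950.52 + $5,270.00 = $683,629.28.

$683,629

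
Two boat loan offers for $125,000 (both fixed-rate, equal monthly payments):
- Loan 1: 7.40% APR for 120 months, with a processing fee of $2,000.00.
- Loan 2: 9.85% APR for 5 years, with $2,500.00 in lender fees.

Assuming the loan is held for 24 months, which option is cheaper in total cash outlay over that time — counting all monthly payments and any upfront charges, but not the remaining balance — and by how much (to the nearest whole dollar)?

Loan 1: at 7.40% the monthly rate is 0.0061667, so the payment is 125,000 × 0.0061667 / (1 − 1.0061667^−120) = $1,477.26.
Loan 2: at 9.85% the monthly rate is 0.0082083, so the payment is 125,000 × 0.0082083 / (1 − 1.0082083^−60) = $2,646.66.
Over 24 months: Loan 1 costs 24 × $1,477.26 + $2,000.00 = $37,454.24; Loan 2 costs 24 × $2,646.66 + $2,500.00 = $66,019.84.
Loan 1 is cheaper by $66,019.84 − $37,454.24 = $28,565.60.

Loan 1 by $28,566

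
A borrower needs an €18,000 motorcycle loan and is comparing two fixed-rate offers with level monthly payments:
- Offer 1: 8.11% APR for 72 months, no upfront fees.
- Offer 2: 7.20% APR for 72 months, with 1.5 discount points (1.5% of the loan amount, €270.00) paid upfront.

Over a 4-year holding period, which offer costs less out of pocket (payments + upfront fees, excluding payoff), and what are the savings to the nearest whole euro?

Offer 1: at 8.11% the monthly rate is 0.0067583, so the payment is 18,000 × 0.0067583 / (1 − 1.0067583^−72) = €316.57.
Offer 2: monthly rate = 7.2%/12 = 0.0060000; payment = 18,000 × 0.0060000 / (1 − (1+0.0060000)^−72) = €308.61.
Over 48 months: Offer 1 costs 48 × €316.57 = €15,195.36; Offer 2 costs 48 × €308.61 + €270.00 = €15,083.28.
Offer 2 is cheaper by €15,195.36 − €15,083.28 = €112.08.

Offer 2 by €112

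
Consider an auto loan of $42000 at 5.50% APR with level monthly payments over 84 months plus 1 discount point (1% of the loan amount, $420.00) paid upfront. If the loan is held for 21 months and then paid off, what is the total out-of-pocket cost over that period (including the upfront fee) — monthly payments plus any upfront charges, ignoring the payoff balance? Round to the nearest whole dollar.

$13,094

Monthly rate = 5.5%/12 = 0.0045833; payment = 42,000 × 0.0045833 / (1 − (1+0.0045833)^−84) = $603.54.
Total outlay = 21 × $603.54 + $420.00 = $13,094.34.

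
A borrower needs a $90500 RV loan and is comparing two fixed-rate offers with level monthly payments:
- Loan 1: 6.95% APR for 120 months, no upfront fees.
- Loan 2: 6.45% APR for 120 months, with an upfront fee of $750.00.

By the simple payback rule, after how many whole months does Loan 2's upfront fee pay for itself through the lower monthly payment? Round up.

Loan 1: at 6.95% the monthly rate is 0.0057917, so the payment is 90,500 × 0.0057917 / (1 − 1.0057917^−120) = $1,048.45.
Loan 2: at 6.45% the monthly rate is 0.0053750, so the payment is 90,500 × 0.0053750 / (1 − 1.0053750^−120) = $1,025.31.
Monthly savings = $1,048.45 − $1,025.31 = $23.14.
Break-even = $750.00 / $23.14 = 32.41 → 33 months.

33 months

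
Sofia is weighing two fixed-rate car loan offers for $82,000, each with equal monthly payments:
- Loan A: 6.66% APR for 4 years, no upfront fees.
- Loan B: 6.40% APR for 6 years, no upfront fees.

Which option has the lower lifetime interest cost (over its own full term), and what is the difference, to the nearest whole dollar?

Loan A: monthly rate = 6.66%/12 = 0.0055500; payment = 82,000 × 0.0055500 / (1 − (1+0.0055500)^−48) = $1,950.68.
Total interest on Loan A = 48 × $1,950.68 − $82,000 = $11,632.64.
Loan B: monthly rate = 6.4%/12 = 0.0053333; payment = 82,000 × 0.0053333 / (1 − (1+0.0053333)^−72) = $1,374.51.
Total interest on Loan B = 72 × $1,374.51 − $82,000 = $16,964.72.
Loan A is lower by $5,332.08.

Loan A by $5,332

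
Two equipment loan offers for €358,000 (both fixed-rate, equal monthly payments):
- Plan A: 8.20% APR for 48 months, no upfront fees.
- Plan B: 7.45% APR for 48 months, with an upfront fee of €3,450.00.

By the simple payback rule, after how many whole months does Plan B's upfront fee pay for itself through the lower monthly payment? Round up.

28 months

Plan A: monthly rate = 8.2%/12 = 0.0068333; payment = 358,000 × 0.0068333 / (1 − (1+0.0068333)^−48) = €8,773.47.
Plan B: monthly rate = 7.45%/12 = 0.0062083; payment = 358,000 × 0.0062083 / (1 − (1+0.0062083)^−48) = €8,647.70.
Monthly savings = €8,773.47 − €8,647.70 = €125.77.
Break-even = €3,450.00 / €125.77 = 27.43 → 28 months.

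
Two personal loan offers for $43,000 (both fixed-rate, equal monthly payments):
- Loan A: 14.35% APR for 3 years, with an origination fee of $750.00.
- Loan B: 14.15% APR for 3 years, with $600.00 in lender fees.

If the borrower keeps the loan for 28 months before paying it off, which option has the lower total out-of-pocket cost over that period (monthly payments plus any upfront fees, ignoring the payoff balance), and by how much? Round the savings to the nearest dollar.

Loan B by $267

Loan A: monthly rate = 14.35%/12 = 0.0119583; payment = 43,000 × 0.0119583 / (1 − (1+0.0119583)^−36) = $1,476.96.
Loan B: at 14.15% the monthly rate is 0.0117917, so the payment is 43,000 × 0.0117917 / (1 − 1.0117917^−36) = $1,472.77.
Over 28 months: Loan A costs 28 × $1,476.96 + $750.00 = $42,104.88; Loan B costs 28 × $1,472.77 + $600.00 = $41,837.56.
Loan B is cheaper by $42,104.88 − $41,837.56 = $267.32.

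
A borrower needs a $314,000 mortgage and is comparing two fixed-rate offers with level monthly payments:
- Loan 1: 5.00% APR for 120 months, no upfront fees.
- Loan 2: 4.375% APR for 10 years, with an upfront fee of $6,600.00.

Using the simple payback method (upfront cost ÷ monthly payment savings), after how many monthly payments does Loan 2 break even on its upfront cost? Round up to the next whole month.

70 months

Loan 1: monthly rate = 5%/12 = 0.0041667; payment = 314,000 × 0.0041667 / (1 − (1+0.0041667)^−120) = $3,330.46.
Loan 2: monthly rate = 4.375%/12 = 0.0036458; payment = 314,000 × 0.0036458 / (1 − (1+0.0036458)^−120) = $3,235.36.
Monthly savings = $3,330.46 − $3,235.36 = $95.10.
Break-even = $6,600.00 / $95.10 = 69.40 → 70 months.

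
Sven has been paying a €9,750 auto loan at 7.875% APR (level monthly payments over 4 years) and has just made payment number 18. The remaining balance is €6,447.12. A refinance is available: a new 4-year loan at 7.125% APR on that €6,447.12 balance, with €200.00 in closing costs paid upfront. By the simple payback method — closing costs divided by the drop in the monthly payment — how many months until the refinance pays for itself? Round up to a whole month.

3 months

Current payment = 9,750 × 7.875%/12 / (1 − (1+0.0065625)^−48) = €237.45.
Refinanced payment = 6,447.12 × 0.0059375 / (1 − (1+0.0059375)^−48) = €154.76.
Monthly savings = €237.45 − €154.76 = €82.69.
Break-even = €200.00 / €82.69 = 2.42 → 3 months.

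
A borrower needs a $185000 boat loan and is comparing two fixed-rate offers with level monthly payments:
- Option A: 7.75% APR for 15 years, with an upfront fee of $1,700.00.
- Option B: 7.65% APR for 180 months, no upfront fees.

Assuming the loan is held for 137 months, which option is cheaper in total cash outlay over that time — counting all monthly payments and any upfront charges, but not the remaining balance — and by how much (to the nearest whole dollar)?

Option B by $3,149

Option A: at 7.75% the monthly rate is 0.0064583, so the payment is 185,000 × 0.0064583 / (1 − 1.0064583^−180) = $1,741.36.
Option B: monthly rate = 7.65%/12 = 0.0063750; payment = 185,000 × 0.0063750 / (1 − (1+0.0063750)^−180) = $1,730.78.
Over 137 months: Option A costs 137 × $1,741.36 + $1,700.00 = $240,266.32; Option B costs 137 × $1,730.78 = $237,116.86.
Option B is cheaper by $240,266.32 − $237,116.86 = $3,149.46.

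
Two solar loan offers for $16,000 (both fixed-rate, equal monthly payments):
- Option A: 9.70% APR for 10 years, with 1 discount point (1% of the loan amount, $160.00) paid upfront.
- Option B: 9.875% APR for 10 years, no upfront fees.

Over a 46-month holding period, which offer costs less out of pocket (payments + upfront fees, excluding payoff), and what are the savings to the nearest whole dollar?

Option A: at 9.70% the monthly rate is 0.0080833, so the payment is 16,000 × 0.0080833 / (1 − 1.0080833^−120) = $208.79.
Option B: monthly rate = 9.875%/12 = 0.0082292; payment = 16,000 × 0.0082292 / (1 − (1+0.0082292)^−120) = $210.34.
Over 46 months: Option A costs 46 × $208.79 + $160.00 = $9,764.34; Option B costs 46 × $210.34 = $9,675.64.
Option B is cheaper by $9,764.34 − $9,675.64 = $88.70.

Option B by $89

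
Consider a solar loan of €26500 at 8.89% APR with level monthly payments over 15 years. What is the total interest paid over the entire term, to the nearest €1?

Monthly rate = 8.89%/12 = 0.0074083; payment = 26,500 × 0.0074083 / (1 − (1+0.0074083)^−180) = €267.05.
Total paid = 180 × €267.05 = €48,069.00; interest = €48,069.00 − €26,500 = €21,569.00.

€21,569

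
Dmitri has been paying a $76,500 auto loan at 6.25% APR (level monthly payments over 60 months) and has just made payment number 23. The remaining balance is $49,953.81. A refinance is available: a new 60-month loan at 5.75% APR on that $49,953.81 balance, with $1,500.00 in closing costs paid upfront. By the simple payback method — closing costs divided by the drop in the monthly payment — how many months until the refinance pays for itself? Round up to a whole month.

Current payment = 76,500 × 6.25%/12 / (1 − (1+0.0052083)^−60) = $1,487.87.
Refinanced payment = 49,953.81 × 0.0047917 / (1 − (1+0.0047917)^−60) = $959.95.
Monthly savings = $1,487.87 − $959.95 = $527.92.
Break-even = $1,500.00 / $527.92 = 2.84 → 3 months.

3 months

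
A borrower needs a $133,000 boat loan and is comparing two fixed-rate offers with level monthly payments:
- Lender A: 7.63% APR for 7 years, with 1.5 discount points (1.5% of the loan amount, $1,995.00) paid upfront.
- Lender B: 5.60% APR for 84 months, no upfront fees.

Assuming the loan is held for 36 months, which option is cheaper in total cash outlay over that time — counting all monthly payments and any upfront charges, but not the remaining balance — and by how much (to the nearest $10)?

Lender B by $6,710

Lender A: at 7.63% the monthly rate is 0.0063583, so the payment is 133,000 × 0.0063583 / (1 − 1.0063583^−84) = $2,048.53.
Lender B: monthly rate = 5.6%/12 = 0.0046667; payment = 133,000 × 0.0046667 / (1 − (1+0.0046667)^−84) = $1,917.53.
Over 36 months: Lender A costs 36 × $2,048.53 + $1,995.00 = $75,742.08; Lender B costs 36 × $1,917.53 = $69,031.08.
Lender B is cheaper by $75,742.08 − $69,031.08 = $6,711.00.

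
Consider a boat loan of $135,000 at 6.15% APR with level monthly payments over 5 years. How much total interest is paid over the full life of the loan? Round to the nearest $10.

At 6.15% the monthly rate is 0.0051250, so the payment is 135,000 × 0.0051250 / (1 − 1.0051250^−60) = $2,619.35.
Total paid = 60 × $2,619.35 = $157,161.00; interest = $157,161.00 − $135,000 = $22,161.00.

$22,160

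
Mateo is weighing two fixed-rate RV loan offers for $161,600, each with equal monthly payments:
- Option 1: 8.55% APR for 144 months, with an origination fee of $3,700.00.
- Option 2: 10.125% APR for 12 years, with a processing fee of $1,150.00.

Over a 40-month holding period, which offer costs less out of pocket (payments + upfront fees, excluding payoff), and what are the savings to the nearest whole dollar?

Option 1 by $3,234

Option 1: at 8.55% the monthly rate is 0.0071250, so the payment is 161,600 × 0.0071250 / (1 − 1.0071250^−144) = $1,798.34.
Option 2: at 10.125% the monthly rate is 0.0084375, so the payment is 161,600 × 0.0084375 / (1 − 1.0084375^−144) = $1,942.93.
Over 40 months: Option 1 costs 40 × $1,798.34 + $3,700.00 = $75,633.60; Option 2 costs 40 × $1,942.93 + $1,150.00 = $78,867.20.
Option 1 is cheaper by $78,867.20 − $75,633.60 = $3,233.60.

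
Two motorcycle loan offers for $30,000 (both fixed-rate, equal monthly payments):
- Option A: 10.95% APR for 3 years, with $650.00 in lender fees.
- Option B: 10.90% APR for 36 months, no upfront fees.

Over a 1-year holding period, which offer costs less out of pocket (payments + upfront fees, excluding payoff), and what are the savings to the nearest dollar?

Option A: at 10.95% the monthly rate is 0.0091250, so the payment is 30,000 × 0.0091250 / (1 − 1.0091250^−36) = $981.45.
Option B: at 10.90% the monthly rate is 0.0090833, so the payment is 30,000 × 0.0090833 / (1 − 1.0090833^−36) = $980.74.
Over 12 months: Option A costs 12 × $981.45 + $650.00 = $12,427.40; Option B costs 12 × $980.74 = $11,768.88.
Option B is cheaper by $12,427.40 − $11,768.88 = $658.52.

Option B by $659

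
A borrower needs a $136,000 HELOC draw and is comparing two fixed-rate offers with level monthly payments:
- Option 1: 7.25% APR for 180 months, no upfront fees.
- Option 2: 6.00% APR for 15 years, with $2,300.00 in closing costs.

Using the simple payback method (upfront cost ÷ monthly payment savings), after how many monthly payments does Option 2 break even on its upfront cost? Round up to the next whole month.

25 months

Option 1: at 7.25% the monthly rate is 0.0060417, so the payment is 136,000 × 0.0060417 / (1 − 1.0060417^−180) = $1,241.49.
Option 2: monthly rate = 6%/12 = 0.0050000; payment = 136,000 × 0.0050000 / (1 − (1+0.0050000)^−180) = $1,147.65.
Monthly savings = $1,241.49 − $1,147.65 = $93.84.
Break-even = $2,300.00 / $93.84 = 24.51 → 25 months.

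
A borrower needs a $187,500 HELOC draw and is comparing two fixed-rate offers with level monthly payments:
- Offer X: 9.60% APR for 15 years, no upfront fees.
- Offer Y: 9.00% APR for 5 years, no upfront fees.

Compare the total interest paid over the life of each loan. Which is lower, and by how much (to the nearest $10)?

Offer Y by $120,930

Offer X: at 9.60% the monthly rate is 0.0080000, so the payment is 187,500 × 0.0080000 / (1 − 1.0080000^−180) = $1,969.25.
Total interest on Offer X = 180 × $1,969.25 − $187,500 = $166,965.00.
Offer Y: at 9.00% the monthly rate is 0.0075000, so the payment is 187,500 × 0.0075000 / (1 − 1.0075000^−60) = $3,892.19.
Total interest on Offer Y = 60 × $3,892.19 − $187,500 = $46,031.40.
Offer Y is lower by $120,933.60.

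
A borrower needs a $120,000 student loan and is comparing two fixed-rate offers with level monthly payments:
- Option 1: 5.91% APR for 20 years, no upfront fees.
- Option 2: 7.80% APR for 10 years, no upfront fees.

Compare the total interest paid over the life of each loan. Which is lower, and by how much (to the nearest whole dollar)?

Option 2 by $31,646

Option 1: at 5.91% the monthly rate is 0.0049250, so the payment is 120,000 × 0.0049250 / (1 − 1.0049250^−240) = $853.50.
Total interest on Option 1 = 240 × $853.50 − $120,000 = $84,840.00.
Option 2: monthly rate = 7.8%/12 = 0.0065000; payment = 120,000 × 0.0065000 / (1 − (1+0.0065000)^−120) = $1,443.28.
Total interest on Option 2 = 120 × $1,443.28 − $120,000 = $53,193.60.
Option 2 is lower by $31,646.40.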